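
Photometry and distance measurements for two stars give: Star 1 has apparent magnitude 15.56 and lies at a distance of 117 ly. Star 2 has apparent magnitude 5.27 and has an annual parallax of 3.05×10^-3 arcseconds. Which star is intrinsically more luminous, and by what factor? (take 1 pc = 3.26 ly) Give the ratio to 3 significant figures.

Star 1: d = 117 ly / 3.26 = 35.89 pc
Star 1: M = m − 5 log₁₀ d + 5 = 15.56 − 5·1.5550 + 5 = 12.785
Star 2: d = 1/p = 1/3.05×10^-3″ = 327.9 pc
Star 2: M = m − 5 log₁₀ d + 5 = 5.27 − 5·2.5157 + 5 = -2.309
ΔM = M_1 − M_2 = 12.785 − (-2.309) = 15.094; smaller M is more luminous → Star 2.
L ratio = 10^(0.4 |ΔM|) = 10^6.037 = 1.090×10^6

Star 2 is more luminous, by a factor of 1.09×10^6.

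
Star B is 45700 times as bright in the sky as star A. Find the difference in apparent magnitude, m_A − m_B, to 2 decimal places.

Pogson: Δm = −2.5 log₁₀(ratio) = −2.5 log₁₀(45700) = −2.5 × 4.6599 = -11.650
Star B is brighter so has the smaller magnitude: m_A − m_B is positive.

m_A − m_B ≈ 11.65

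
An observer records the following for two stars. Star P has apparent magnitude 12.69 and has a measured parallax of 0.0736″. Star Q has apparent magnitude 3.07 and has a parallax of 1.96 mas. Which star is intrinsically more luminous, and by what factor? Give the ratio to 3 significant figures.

Star P: d = 1/p = 1/0.0736″ = 13.59 pc
Star P: M = m − 5 log₁₀ d + 5 = 12.69 − 5·1.1331 + 5 = 12.024
Star Q: p = 1.96 mas = 1.96×10^-3″ → d = 1/p = 510.2 pc
Star Q: M = m − 5 log₁₀ d + 5 = 3.07 − 5·2.7077 + 5 = -5.469
ΔM = M_P − M_Q = 12.024 − (-5.469) = 17.493; smaller M is more luminous → Star Q.
L ratio = 10^(0.4 |ΔM|) = 10^6.997 = 9.937×10^6

Star Q is more luminous, by a factor of 9.94×10^6.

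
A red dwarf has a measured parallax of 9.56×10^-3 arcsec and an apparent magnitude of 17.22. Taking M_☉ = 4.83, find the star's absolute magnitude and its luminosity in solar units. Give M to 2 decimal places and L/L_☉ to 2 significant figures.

d = 1/p = 1/9.56×10^-3″ = 104.6 pc
M = m − 5 log₁₀ d + 5 = 17.22 − 5·2.0195 + 5 = 12.122
M − M_☉ = 12.122 − 4.83 = 7.292
L/L_☉ = 10^(−0.4 × 7.292) = 1.211×10^-3

M ≈ 12.12; L/L_☉ ≈ 1.2×10^-3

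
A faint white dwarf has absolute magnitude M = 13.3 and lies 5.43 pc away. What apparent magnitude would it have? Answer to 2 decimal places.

m ≈ 11.97

m = M + 5 log₁₀ d − 5 = 13.3 + 5·0.7348 − 5 = 11.974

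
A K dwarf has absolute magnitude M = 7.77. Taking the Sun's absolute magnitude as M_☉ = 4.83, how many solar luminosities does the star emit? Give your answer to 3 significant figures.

L/L_☉ ≈ 0.0667

M − M_☉ = 7.77 − 4.83 = 2.940
L/L_☉ = 10^(−0.4 (M − M_☉)) = 10^-1.176 = 0.06668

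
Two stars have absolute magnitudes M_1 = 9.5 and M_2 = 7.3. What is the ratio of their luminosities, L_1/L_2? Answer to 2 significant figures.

L_1/L_2 ≈ 0.13

ΔM = M_1 − M_2 = 2.2
L_1/L_2 = 10^(−0.4 ΔM) = 10^-0.880 = 0.1318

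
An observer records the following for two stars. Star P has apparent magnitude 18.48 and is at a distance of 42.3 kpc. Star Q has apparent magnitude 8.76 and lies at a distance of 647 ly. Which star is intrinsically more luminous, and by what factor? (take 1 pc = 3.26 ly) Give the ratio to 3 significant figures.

Star P is more luminous, by a factor of 5.88.

Star P: d = 42.3 kpc = 42300 pc
Star P: M = m − 5 log₁₀ d + 5 = 18.48 − 5·4.6263 + 5 = 0.348
Star Q: d = 647 ly / 3.26 = 198.5 pc
Star Q: M = m − 5 log₁₀ d + 5 = 8.76 − 5·2.2977 + 5 = 2.272
ΔM = M_P − M_Q = 0.348 − (2.272) = -1.923; smaller M is more luminous → Star P.
L ratio = 10^(0.4 |ΔM|) = 10^0.769 = 5.879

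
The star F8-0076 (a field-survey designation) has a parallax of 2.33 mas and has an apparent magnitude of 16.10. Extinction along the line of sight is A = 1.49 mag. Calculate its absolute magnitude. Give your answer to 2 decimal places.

p = 2.33 mas = 2.33×10^-3″ → d = 1/p = 429.2 pc
5 log₁₀(d/10 pc) = 5 log₁₀(429.2) − 5 = 8.163
M = m − 5 log₁₀(d/10) − A = 16.10 − 8.163 − 1.49 = 6.447

M ≈ 6.45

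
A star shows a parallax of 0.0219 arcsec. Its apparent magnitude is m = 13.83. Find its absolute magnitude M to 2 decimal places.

M ≈ 10.53

d = 1/p = 1/0.0219″ = 45.66 pc
5 log₁₀(d/10 pc) = 5 log₁₀(45.66) − 5 = 3.298
M = m − 5 log₁₀(d/10) = 13.83 − 3.298 = 10.532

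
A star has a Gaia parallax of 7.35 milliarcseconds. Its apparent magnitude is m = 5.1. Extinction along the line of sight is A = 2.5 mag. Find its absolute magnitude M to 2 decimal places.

M ≈ -3.07

p = 7.35 mas = 7.35×10^-3″ → d = 1/p = 136.1 pc
5 log₁₀(d/10 pc) = 5 log₁₀(136.1) − 5 = 5.669
M = m − 5 log₁₀(d/10) − A = 5.1 − 5.669 − 2.5 = -3.069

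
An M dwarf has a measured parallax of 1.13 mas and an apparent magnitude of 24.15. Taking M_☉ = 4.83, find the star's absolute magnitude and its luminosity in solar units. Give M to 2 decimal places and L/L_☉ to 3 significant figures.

M ≈ 14.42; L/L_☉ ≈ 1.47×10^-4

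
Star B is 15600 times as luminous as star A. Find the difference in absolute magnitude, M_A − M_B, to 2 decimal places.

Pogson: ΔM = −2.5 log₁₀(ratio) = −2.5 log₁₀(15600) = −2.5 × 4.1931 = -10.483
Star B is brighter so has the smaller magnitude: M_A − M_B is positive.

M_A − M_B ≈ 10.48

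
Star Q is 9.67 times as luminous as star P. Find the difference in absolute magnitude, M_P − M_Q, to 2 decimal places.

M_P − M_Q ≈ 2.46

Pogson: ΔM = −2.5 log₁₀(ratio) = −2.5 log₁₀(9.67) = −2.5 × 0.9854 = -2.464
Star Q is brighter so has the smaller magnitude: M_P − M_Q is positive.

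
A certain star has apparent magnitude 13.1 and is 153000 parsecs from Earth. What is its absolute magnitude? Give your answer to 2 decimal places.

5 log₁₀(d/10 pc) = 5 log₁₀(153000) − 5 = 20.923
M = m − 5 log₁₀(d/10) = 13.1 − 20.923 = -7.823

M ≈ -7.82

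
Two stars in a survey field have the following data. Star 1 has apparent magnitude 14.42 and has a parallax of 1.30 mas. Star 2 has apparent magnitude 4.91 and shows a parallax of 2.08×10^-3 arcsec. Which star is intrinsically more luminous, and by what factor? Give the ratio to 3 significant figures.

Star 1: p = 1.30 mas = 1.30×10^-3″ → d = 1/p = 769.2 pc
Star 1: M = m − 5 log₁₀ d + 5 = 14.42 − 5·2.8861 + 5 = 4.990
Star 2: d = 1/p = 1/2.08×10^-3″ = 480.8 pc
Star 2: M = m − 5 log₁₀ d + 5 = 4.91 − 5·2.6819 + 5 = -3.500
ΔM = M_1 − M_2 = 4.990 − (-3.500) = 8.489; smaller M is more luminous → Star 2.
L ratio = 10^(0.4 |ΔM|) = 10^3.396 = 2487

Star 2 is more luminous, by a factor of 2490.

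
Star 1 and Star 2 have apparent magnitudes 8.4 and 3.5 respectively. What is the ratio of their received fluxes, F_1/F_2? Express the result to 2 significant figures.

Δm = 8.4 − (3.5) = 4.9
Flux ratio = 10^(−0.4 Δm) = 10^(−0.4 × 4.9) = 10^-1.960 = 0.01096

F_1/F_2 ≈ 0.011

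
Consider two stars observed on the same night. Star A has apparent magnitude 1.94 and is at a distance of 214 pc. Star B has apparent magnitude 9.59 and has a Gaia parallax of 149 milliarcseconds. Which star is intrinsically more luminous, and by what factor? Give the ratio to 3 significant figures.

Star A is more luminous, by a factor of 1.17×10^6.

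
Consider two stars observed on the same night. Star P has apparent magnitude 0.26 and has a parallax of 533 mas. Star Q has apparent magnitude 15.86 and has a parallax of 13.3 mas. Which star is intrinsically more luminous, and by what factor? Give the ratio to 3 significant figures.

Star P: p = 533 mas = 0.533″ → d = 1/p = 1.876 pc
Star P: M = m − 5 log₁₀ d + 5 = 0.26 − 5·0.2733 + 5 = 3.894
Star Q: p = 13.3 mas = 0.0133″ → d = 1/p = 75.19 pc
Star Q: M = m − 5 log₁₀ d + 5 = 15.86 − 5·1.8761 + 5 = 11.479
ΔM = M_P − M_Q = 3.894 − (11.479) = -7.586; smaller M is more luminous → Star P.
L ratio = 10^(0.4 |ΔM|) = 10^3.034 = 1082

Star P is more luminous, by a factor of 1080.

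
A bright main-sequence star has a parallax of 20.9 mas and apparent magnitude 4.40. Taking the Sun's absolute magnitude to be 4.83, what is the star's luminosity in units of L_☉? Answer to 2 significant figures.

d = 1/p = 1000/20.9 mas = 47.85 pc
M = m − 5 log₁₀ d + 5 = 4.40 − 5·1.6799 + 5 = 1.001
M − M_☉ = 1.001 − 4.83 = -3.829
L/L_☉ = 10^(−0.4 × -3.829) = 34.02

L/L_☉ ≈ 34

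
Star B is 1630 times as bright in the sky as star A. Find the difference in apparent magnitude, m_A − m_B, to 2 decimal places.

Pogson: Δm = −2.5 log₁₀(ratio) = −2.5 log₁₀(1630) = −2.5 × 3.2122 = -8.030
Star B is brighter so has the smaller magnitude: m_A − m_B is positive.

m_A − m_B ≈ 8.03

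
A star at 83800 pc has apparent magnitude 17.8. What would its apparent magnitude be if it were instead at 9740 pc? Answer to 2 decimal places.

Flux ∝ 1/d², so Δm = 5 log₁₀(d₂/d₁) = 5 log₁₀(9740/83800) = -4.673
m₂ = m₁ + Δm = 17.8 + (-4.673) = 13.127

m ≈ 13.13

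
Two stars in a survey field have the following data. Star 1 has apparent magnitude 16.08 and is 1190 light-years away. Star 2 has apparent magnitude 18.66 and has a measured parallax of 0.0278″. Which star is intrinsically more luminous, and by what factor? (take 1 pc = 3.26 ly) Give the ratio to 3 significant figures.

Star 1: d = 1190 ly / 3.26 = 365.0 pc
Star 1: M = m − 5 log₁₀ d + 5 = 16.08 − 5·2.5623 + 5 = 8.268
Star 2: d = 1/p = 1/0.0278″ = 35.97 pc
Star 2: M = m − 5 log₁₀ d + 5 = 18.66 − 5·1.5560 + 5 = 15.880
ΔM = M_1 − M_2 = 8.268 − (15.880) = -7.612; smaller M is more luminous → Star 1.
L ratio = 10^(0.4 |ΔM|) = 10^3.045 = 1109

Star 1 is more luminous, by a factor of 1110.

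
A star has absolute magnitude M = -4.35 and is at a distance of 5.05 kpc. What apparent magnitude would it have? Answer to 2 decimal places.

d = 5.05 kpc = 5050 pc
m = M + 5 log₁₀ d − 5 = -4.35 + 5·3.7033 − 5 = 9.166

m ≈ 9.17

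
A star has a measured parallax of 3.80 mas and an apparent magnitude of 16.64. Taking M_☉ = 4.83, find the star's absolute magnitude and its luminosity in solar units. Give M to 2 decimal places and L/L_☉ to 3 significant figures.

M ≈ 9.54; L/L_☉ ≈ 0.0131

d = 1/p = 1000/3.80 mas = 263.2 pc
M = m − 5 log₁₀ d + 5 = 16.64 − 5·2.4202 + 5 = 9.539
M − M_☉ = 9.539 − 4.83 = 4.709
L/L_☉ = 10^(−0.4 × 4.709) = 0.01307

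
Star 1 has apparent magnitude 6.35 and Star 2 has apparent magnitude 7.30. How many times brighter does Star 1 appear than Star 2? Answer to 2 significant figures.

Magnitude difference = -0.95
Flux ratio = 10^(−0.4 Δm) = 10^(−0.4 × -0.95) = 10^0.380 = 2.399

2.4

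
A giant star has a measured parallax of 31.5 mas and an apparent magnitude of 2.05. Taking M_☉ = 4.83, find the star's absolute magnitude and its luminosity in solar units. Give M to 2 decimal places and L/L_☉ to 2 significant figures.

d = 1/p = 1000/31.5 mas = 31.75 pc
M = m − 5 log₁₀ d + 5 = 2.05 − 5·1.5017 + 5 = -0.458
M − M_☉ = -0.458 − 4.83 = -5.288
L/L_☉ = 10^(−0.4 × -5.288) = 130.4

M ≈ -0.46; L/L_☉ ≈ 130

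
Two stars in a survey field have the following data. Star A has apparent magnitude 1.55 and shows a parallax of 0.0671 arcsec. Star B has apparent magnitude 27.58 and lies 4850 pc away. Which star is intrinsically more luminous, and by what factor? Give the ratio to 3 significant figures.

Star A: d = 1/p = 1/0.0671″ = 14.90 pc
Star A: M = m − 5 log₁₀ d + 5 = 1.55 − 5·1.1733 + 5 = 0.684
Star B: M = m − 5 log₁₀ d + 5 = 27.58 − 5·3.6857 + 5 = 14.151
ΔM = M_A − M_B = 0.684 − (14.151) = -13.468; smaller M is more luminous → Star A.
L ratio = 10^(0.4 |ΔM|) = 10^5.387 = 243800

Star A is more luminous, by a factor of 244000.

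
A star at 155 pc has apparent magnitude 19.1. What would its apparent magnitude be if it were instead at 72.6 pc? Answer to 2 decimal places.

m ≈ 17.45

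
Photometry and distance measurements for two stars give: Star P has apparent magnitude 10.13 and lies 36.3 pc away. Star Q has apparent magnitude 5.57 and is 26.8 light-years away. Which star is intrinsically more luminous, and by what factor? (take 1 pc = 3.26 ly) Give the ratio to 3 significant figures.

Star P: M = m − 5 log₁₀ d + 5 = 10.13 − 5·1.5599 + 5 = 7.330
Star Q: d = 26.8 ly / 3.26 = 8.221 pc
Star Q: M = m − 5 log₁₀ d + 5 = 5.57 − 5·0.9149 + 5 = 5.995
ΔM = M_P − M_Q = 7.330 − (5.995) = 1.335; smaller M is more luminous → Star Q.
L ratio = 10^(0.4 |ΔM|) = 10^0.534 = 3.420

Star Q is more luminous, by a factor of 3.42.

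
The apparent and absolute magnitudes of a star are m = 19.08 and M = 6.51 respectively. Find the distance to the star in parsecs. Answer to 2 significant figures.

d ≈ 3300 pc

Distance modulus: m − M = 19.08 − (6.51) = 12.570
m − M = 5 log₁₀ d − 5
log₁₀ d = (m − M)/5 + 1 = 3.5140
d = 10^3.5140 = 3266 pc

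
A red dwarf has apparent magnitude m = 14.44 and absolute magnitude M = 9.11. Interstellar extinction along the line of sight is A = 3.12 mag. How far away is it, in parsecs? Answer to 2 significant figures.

d ≈ 28 pc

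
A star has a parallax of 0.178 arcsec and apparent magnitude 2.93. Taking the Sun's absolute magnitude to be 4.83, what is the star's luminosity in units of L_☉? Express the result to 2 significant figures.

d = 1/p = 1/0.178″ = 5.618 pc
M = m − 5 log₁₀ d + 5 = 2.93 − 5·0.7496 + 5 = 4.182
M − M_☉ = 4.182 − 4.83 = -0.648
L/L_☉ = 10^(−0.4 × -0.648) = 1.816

L/L_☉ ≈ 1.8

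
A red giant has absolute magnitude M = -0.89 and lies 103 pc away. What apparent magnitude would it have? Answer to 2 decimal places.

m ≈ 4.17

m = M + 5 log₁₀ d − 5 = -0.89 + 5·2.0128 − 5 = 4.174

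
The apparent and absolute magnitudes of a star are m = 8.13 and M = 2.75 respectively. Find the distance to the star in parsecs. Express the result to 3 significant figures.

d ≈ 119 pc

μ = m − M = 5.380
m − M = 5 log₁₀ d − 5
log₁₀ d = (m − M)/5 + 1 = 2.0760
d = 10^2.0760 = 119.1 pc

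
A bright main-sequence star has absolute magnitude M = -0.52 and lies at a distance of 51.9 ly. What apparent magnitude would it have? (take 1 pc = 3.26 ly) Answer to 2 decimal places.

d = 51.9 ly / 3.26 = 15.92 pc
m = M + 5 log₁₀ d − 5 = -0.52 + 5·1.2019 − 5 = 0.490

m ≈ 0.49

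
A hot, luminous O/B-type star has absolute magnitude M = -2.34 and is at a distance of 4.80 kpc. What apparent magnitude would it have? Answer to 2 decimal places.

d = 4.80 kpc = 4800 pc
m = M + 5 log₁₀ d − 5 = -2.34 + 5·3.6812 − 5 = 11.066

m ≈ 11.07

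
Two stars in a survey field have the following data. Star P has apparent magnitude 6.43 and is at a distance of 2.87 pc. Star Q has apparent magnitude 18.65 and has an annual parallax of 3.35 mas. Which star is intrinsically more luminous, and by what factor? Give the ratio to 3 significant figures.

Star P is more luminous, by a factor of 7.14.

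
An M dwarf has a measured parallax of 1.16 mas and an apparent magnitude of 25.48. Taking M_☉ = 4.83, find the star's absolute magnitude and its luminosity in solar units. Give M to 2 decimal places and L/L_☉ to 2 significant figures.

d = 1/p = 1000/1.16 mas = 862.1 pc
M = m − 5 log₁₀ d + 5 = 25.48 − 5·2.9355 + 5 = 15.802
M − M_☉ = 15.802 − 4.83 = 10.972
L/L_☉ = 10^(−0.4 × 10.972) = 4.084×10^-5

M ≈ 15.80; L/L_☉ ≈ 4.1×10^-5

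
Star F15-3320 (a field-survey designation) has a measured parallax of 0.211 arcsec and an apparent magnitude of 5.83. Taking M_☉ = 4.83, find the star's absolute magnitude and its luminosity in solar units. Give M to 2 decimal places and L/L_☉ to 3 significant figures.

d = 1/p = 1/0.211″ = 4.739 pc
M = m − 5 log₁₀ d + 5 = 5.83 − 5·0.6757 + 5 = 7.451
M − M_☉ = 7.451 − 4.83 = 2.621
L/L_☉ = 10^(−0.4 × 2.621) = 0.08942

M ≈ 7.45; L/L_☉ ≈ 0.0894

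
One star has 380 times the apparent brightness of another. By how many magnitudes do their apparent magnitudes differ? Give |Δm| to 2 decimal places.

|Δm| ≈ 6.45

Pogson: Δm = −2.5 log₁₀(ratio) = −2.5 log₁₀(380) = −2.5 × 2.5798 = -6.449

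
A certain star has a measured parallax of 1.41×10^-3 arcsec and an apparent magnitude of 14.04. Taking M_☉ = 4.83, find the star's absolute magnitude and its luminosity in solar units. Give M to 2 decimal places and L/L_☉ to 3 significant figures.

d = 1/p = 1/1.41×10^-3″ = 709.2 pc
M = m − 5 log₁₀ d + 5 = 14.04 − 5·2.8508 + 5 = 4.786
M − M_☉ = 4.786 − 4.83 = -0.044
L/L_☉ = 10^(−0.4 × -0.044) = 1.041

M ≈ 4.79; L/L_☉ ≈ 1.04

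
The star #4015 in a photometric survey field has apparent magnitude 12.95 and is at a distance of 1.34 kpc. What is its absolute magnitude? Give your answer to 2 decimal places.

M ≈ 2.31

d = 1.34 kpc = 1340 pc
5 log₁₀(d/10 pc) = 5 log₁₀(1340) − 5 = 10.636
M = m − 5 log₁₀(d/10) = 12.95 − 10.636 = 2.314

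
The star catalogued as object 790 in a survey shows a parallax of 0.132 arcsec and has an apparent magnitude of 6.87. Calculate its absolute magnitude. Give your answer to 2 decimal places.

M ≈ 7.47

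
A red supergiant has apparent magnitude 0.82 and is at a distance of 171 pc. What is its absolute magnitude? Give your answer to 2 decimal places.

M ≈ -5.34

5 log₁₀(d/10 pc) = 5 log₁₀(171.0) − 5 = 6.165
M = m − 5 log₁₀(d/10) = 0.82 − 6.165 = -5.345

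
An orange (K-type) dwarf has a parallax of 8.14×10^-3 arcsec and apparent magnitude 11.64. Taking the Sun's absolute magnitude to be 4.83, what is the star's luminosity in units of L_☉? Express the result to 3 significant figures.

L/L_☉ ≈ 0.285

d = 1/p = 1/8.14×10^-3″ = 122.9 pc
M = m − 5 log₁₀ d + 5 = 11.64 − 5·2.0894 + 5 = 6.193
M − M_☉ = 6.193 − 4.83 = 1.363
L/L_☉ = 10^(−0.4 × 1.363) = 0.2849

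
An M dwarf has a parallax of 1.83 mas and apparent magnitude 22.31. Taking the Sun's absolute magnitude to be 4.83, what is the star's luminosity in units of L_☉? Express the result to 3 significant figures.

L/L_☉ ≈ 3.04×10^-4

d = 1/p = 1000/1.83 mas = 546.4 pc
M = m − 5 log₁₀ d + 5 = 22.31 − 5·2.7375 + 5 = 13.622
M − M_☉ = 13.622 − 4.83 = 8.792
L/L_☉ = 10^(−0.4 × 8.792) = 3.042×10^-4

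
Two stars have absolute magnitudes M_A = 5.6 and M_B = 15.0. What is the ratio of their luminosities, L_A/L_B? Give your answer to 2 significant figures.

L_A/L_B ≈ 5800

ΔM = M_A − M_B = -9.4
L_A/L_B = 10^(−0.4 ΔM) = 10^3.760 = 5754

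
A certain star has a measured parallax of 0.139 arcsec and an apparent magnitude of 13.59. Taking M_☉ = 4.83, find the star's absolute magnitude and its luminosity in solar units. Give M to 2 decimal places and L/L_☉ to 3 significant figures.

d = 1/p = 1/0.139″ = 7.194 pc
M = m − 5 log₁₀ d + 5 = 13.59 − 5·0.8570 + 5 = 14.305
M − M_☉ = 14.305 − 4.83 = 9.475
L/L_☉ = 10^(−0.4 × 9.475) = 1.622×10^-4

M ≈ 14.31; L/L_☉ ≈ 1.62×10^-4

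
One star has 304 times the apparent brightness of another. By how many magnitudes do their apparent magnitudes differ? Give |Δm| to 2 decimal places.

Pogson: Δm = −2.5 log₁₀(ratio) = −2.5 log₁₀(304) = −2.5 × 2.4829 = -6.207

|Δm| ≈ 6.21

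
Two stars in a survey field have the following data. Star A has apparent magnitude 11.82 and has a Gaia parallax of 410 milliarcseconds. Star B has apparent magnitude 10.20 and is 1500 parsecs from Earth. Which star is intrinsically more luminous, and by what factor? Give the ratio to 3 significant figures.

Star A: p = 410 mas = 0.410″ → d = 1/p = 2.439 pc
Star A: M = m − 5 log₁₀ d + 5 = 11.82 − 5·0.3872 + 5 = 14.884
Star B: M = m − 5 log₁₀ d + 5 = 10.20 − 5·3.1761 + 5 = -0.680
ΔM = M_A − M_B = 14.884 − (-0.680) = 15.564; smaller M is more luminous → Star B.
L ratio = 10^(0.4 |ΔM|) = 10^6.226 = 1.682×10^6

Star B is more luminous, by a factor of 1.68×10^6.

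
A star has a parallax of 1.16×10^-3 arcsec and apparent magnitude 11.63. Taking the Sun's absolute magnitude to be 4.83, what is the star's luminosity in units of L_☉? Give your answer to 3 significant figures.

L/L_☉ ≈ 14.2

d = 1/p = 1/1.16×10^-3″ = 862.1 pc
M = m − 5 log₁₀ d + 5 = 11.63 − 5·2.9355 + 5 = 1.952
M − M_☉ = 1.952 − 4.83 = -2.878
L/L_☉ = 10^(−0.4 × -2.878) = 14.16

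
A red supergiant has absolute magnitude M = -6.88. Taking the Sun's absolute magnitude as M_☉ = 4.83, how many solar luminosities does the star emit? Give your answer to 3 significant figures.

L/L_☉ ≈ 48300

M − M_☉ = -6.88 − 4.83 = -11.710
L/L_☉ = 10^(−0.4 (M − M_☉)) = 10^4.684 = 48310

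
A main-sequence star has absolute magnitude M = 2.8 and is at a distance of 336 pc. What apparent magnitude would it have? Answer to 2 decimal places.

m ≈ 10.43

m = M + 5 log₁₀ d − 5 = 2.8 + 5·2.5263 − 5 = 10.432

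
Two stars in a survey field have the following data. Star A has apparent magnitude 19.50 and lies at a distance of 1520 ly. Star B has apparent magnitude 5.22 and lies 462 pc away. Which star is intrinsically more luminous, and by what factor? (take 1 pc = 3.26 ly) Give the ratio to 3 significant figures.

Star B is more luminous, by a factor of 506000.

Star A: d = 1520 ly / 3.26 = 466.3 pc
Star A: M = m − 5 log₁₀ d + 5 = 19.50 − 5·2.6686 + 5 = 11.157
Star B: M = m − 5 log₁₀ d + 5 = 5.22 − 5·2.6646 + 5 = -3.103
ΔM = M_A − M_B = 11.157 − (-3.103) = 14.260; smaller M is more luminous → Star B.
L ratio = 10^(0.4 |ΔM|) = 10^5.704 = 505900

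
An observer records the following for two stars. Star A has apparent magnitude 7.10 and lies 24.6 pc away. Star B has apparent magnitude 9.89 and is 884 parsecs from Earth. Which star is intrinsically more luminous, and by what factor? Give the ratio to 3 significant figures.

Star A: M = m − 5 log₁₀ d + 5 = 7.10 − 5·1.3909 + 5 = 5.145
Star B: M = m − 5 log₁₀ d + 5 = 9.89 − 5·2.9465 + 5 = 0.158
ΔM = M_A − M_B = 5.145 − (0.158) = 4.988; smaller M is more luminous → Star B.
L ratio = 10^(0.4 |ΔM|) = 10^1.995 = 98.86

Star B is more luminous, by a factor of 98.9.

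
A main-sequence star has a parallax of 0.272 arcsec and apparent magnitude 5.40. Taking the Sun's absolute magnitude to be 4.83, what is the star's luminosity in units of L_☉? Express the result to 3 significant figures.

d = 1/p = 1/0.272″ = 3.676 pc
M = m − 5 log₁₀ d + 5 = 5.40 − 5·0.5654 + 5 = 7.573
M − M_☉ = 7.573 − 4.83 = 2.743
L/L_☉ = 10^(−0.4 × 2.743) = 0.07996

L/L_☉ ≈ 0.0800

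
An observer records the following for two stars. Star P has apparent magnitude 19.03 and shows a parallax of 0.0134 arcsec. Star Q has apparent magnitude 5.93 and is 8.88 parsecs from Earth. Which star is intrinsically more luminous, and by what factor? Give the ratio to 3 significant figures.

Star P: d = 1/p = 1/0.0134″ = 74.63 pc
Star P: M = m − 5 log₁₀ d + 5 = 19.03 − 5·1.8729 + 5 = 14.666
Star Q: M = m − 5 log₁₀ d + 5 = 5.93 − 5·0.9484 + 5 = 6.188
ΔM = M_P − M_Q = 14.666 − (6.188) = 8.478; smaller M is more luminous → Star Q.
L ratio = 10^(0.4 |ΔM|) = 10^3.391 = 2461

Star Q is more luminous, by a factor of 2460.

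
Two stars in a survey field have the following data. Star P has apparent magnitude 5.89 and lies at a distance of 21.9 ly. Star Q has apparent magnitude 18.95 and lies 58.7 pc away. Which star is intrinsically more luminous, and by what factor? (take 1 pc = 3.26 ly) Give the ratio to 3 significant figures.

Star P is more luminous, by a factor of 2190.

Star P: d = 21.9 ly / 3.26 = 6.718 pc
Star P: M = m − 5 log₁₀ d + 5 = 5.89 − 5·0.8272 + 5 = 6.754
Star Q: M = m − 5 log₁₀ d + 5 = 18.95 − 5·1.7686 + 5 = 15.107
ΔM = M_P − M_Q = 6.754 − (15.107) = -8.353; smaller M is more luminous → Star P.
L ratio = 10^(0.4 |ΔM|) = 10^3.341 = 2194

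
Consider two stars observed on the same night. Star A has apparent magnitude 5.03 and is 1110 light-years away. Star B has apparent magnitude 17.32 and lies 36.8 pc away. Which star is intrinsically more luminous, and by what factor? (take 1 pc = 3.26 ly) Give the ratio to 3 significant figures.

Star A is more luminous, by a factor of 7.06×10^6.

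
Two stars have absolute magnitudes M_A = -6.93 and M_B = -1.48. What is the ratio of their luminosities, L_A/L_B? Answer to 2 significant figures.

L_A/L_B ≈ 150

ΔM = M_A − M_B = -5.45
L_A/L_B = 10^(−0.4 ΔM) = 10^2.180 = 151.4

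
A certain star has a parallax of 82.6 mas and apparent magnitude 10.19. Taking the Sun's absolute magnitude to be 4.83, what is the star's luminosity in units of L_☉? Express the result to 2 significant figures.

d = 1/p = 1000/82.6 mas = 12.11 pc
M = m − 5 log₁₀ d + 5 = 10.19 − 5·1.0830 + 5 = 9.775
M − M_☉ = 9.775 − 4.83 = 4.945
L/L_☉ = 10^(−0.4 × 4.945) = 0.01052

L/L_☉ ≈ 0.011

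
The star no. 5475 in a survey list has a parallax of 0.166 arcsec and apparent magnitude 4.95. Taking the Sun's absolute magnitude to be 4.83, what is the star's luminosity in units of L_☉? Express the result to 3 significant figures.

d = 1/p = 1/0.166″ = 6.024 pc
M = m − 5 log₁₀ d + 5 = 4.95 − 5·0.7799 + 5 = 6.051
M − M_☉ = 6.051 − 4.83 = 1.221
L/L_☉ = 10^(−0.4 × 1.221) = 0.3249

L/L_☉ ≈ 0.325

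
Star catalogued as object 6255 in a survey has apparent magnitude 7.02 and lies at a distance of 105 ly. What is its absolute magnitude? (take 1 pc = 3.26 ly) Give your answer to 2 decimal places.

M ≈ 4.48

d = 105 ly / 3.26 = 32.21 pc
5 log₁₀(d/10 pc) = 5 log₁₀(32.21) − 5 = 2.540
M = m − 5 log₁₀(d/10) = 7.02 − 2.540 = 4.480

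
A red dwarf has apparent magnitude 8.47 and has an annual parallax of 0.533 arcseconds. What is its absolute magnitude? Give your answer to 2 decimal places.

M ≈ 12.10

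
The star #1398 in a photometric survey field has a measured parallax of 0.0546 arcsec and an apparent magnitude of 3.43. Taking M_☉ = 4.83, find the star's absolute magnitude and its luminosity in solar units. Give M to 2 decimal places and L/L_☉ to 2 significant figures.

d = 1/p = 1/0.0546″ = 18.32 pc
M = m − 5 log₁₀ d + 5 = 3.43 − 5·1.2628 + 5 = 2.116
M − M_☉ = 2.116 − 4.83 = -2.714
L/L_☉ = 10^(−0.4 × -2.714) = 12.18

M ≈ 2.12; L/L_☉ ≈ 12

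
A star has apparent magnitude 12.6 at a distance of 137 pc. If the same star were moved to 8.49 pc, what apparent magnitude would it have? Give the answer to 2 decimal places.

Flux ∝ 1/d², so Δm = 5 log₁₀(d₂/d₁) = 5 log₁₀(8.49/137) = -6.039
m₂ = m₁ + Δm = 12.6 + (-6.039) = 6.561

m ≈ 6.56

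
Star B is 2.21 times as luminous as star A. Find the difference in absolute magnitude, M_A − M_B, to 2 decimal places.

M_A − M_B ≈ 0.86

Pogson: ΔM = −2.5 log₁₀(ratio) = −2.5 log₁₀(2.21) = −2.5 × 0.3444 = -0.861
Star B is brighter so has the smaller magnitude: M_A − M_B is positive.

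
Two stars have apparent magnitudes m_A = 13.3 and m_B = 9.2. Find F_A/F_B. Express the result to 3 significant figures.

Δm = 13.3 − (9.2) = 4.1
Flux ratio = 10^(−0.4 Δm) = 10^(−0.4 × 4.1) = 10^-1.640 = 0.02291

F_A/F_B ≈ 0.0229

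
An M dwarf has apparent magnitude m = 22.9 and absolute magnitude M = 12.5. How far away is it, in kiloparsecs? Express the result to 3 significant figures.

Distance modulus: m − M = 22.9 − (12.5) = 10.400
m − M = 5 log₁₀ d − 5
log₁₀ d = (m − M)/5 + 1 = 3.0800
d = 10^3.0800 = 1202 pc
= 1.202 kpc

d ≈ 1.20 kpc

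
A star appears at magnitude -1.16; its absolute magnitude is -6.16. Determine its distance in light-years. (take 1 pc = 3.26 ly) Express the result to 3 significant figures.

μ = m − M = 5.000
m − M = 5 log₁₀ d − 5
log₁₀ d = (m − M)/5 + 1 = 2.0000
d = 10^2.0000 = 100.0 pc
= 326.0 ly

d ≈ 326 ly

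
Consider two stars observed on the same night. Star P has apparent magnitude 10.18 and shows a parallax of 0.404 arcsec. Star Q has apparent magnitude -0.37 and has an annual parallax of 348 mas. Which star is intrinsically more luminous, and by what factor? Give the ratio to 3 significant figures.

Star P: d = 1/p = 1/0.404″ = 2.475 pc
Star P: M = m − 5 log₁₀ d + 5 = 10.18 − 5·0.3936 + 5 = 13.212
Star Q: p = 348 mas = 0.348″ → d = 1/p = 2.874 pc
Star Q: M = m − 5 log₁₀ d + 5 = -0.37 − 5·0.4584 + 5 = 2.338
ΔM = M_P − M_Q = 13.212 − (2.338) = 10.874; smaller M is more luminous → Star Q.
L ratio = 10^(0.4 |ΔM|) = 10^4.350 = 22370

Star Q is more luminous, by a factor of 22400.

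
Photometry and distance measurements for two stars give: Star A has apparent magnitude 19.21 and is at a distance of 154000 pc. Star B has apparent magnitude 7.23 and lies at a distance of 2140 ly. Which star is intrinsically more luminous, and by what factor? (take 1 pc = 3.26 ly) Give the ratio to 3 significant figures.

Star A: M = m − 5 log₁₀ d + 5 = 19.21 − 5·5.1875 + 5 = -1.728
Star B: d = 2140 ly / 3.26 = 656.4 pc
Star B: M = m − 5 log₁₀ d + 5 = 7.23 − 5·2.8172 + 5 = -1.856
ΔM = M_A − M_B = -1.728 − (-1.856) = 0.128; smaller M is more luminous → Star B.
L ratio = 10^(0.4 |ΔM|) = 10^0.051 = 1.126

Star B is more luminous, by a factor of 1.13.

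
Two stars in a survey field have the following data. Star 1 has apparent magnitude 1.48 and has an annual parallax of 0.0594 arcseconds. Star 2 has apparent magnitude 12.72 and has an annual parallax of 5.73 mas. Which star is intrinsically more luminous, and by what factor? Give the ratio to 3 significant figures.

Star 1 is more luminous, by a factor of 292.

Star 1: d = 1/p = 1/0.0594″ = 16.84 pc
Star 1: M = m − 5 log₁₀ d + 5 = 1.48 − 5·1.2262 + 5 = 0.349
Star 2: p = 5.73 mas = 5.73×10^-3″ → d = 1/p = 174.5 pc
Star 2: M = m − 5 log₁₀ d + 5 = 12.72 − 5·2.2418 + 5 = 6.511
ΔM = M_1 − M_2 = 0.349 − (6.511) = -6.162; smaller M is more luminous → Star 1.
L ratio = 10^(0.4 |ΔM|) = 10^2.465 = 291.6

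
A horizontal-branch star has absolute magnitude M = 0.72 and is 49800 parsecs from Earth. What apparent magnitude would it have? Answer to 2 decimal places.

m ≈ 19.21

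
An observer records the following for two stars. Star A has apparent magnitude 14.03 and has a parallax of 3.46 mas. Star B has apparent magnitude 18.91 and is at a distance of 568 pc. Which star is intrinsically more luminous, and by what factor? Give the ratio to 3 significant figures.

Star A: p = 3.46 mas = 3.46×10^-3″ → d = 1/p = 289.0 pc
Star A: M = m − 5 log₁₀ d + 5 = 14.03 − 5·2.4609 + 5 = 6.725
Star B: M = m − 5 log₁₀ d + 5 = 18.91 − 5·2.7543 + 5 = 10.138
ΔM = M_A − M_B = 6.725 − (10.138) = -3.413; smaller M is more luminous → Star A.
L ratio = 10^(0.4 |ΔM|) = 10^1.365 = 23.18

Star A is more luminous, by a factor of 23.2.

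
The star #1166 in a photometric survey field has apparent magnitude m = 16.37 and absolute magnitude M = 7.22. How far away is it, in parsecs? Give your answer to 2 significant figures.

Distance modulus: m − M = 16.37 − (7.22) = 9.150
m − M = 5 log₁₀ d − 5
log₁₀ d = (m − M)/5 + 1 = 2.8300
d = 10^2.8300 = 676.1 pc

d ≈ 680 pc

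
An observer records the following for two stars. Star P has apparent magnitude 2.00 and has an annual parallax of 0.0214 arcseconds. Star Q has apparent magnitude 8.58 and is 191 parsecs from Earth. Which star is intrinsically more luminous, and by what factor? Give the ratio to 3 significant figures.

Star P: d = 1/p = 1/0.0214″ = 46.73 pc
Star P: M = m − 5 log₁₀ d + 5 = 2.00 − 5·1.6696 + 5 = -1.348
Star Q: M = m − 5 log₁₀ d + 5 = 8.58 − 5·2.2810 + 5 = 2.175
ΔM = M_P − M_Q = -1.348 − (2.175) = -3.523; smaller M is more luminous → Star P.
L ratio = 10^(0.4 |ΔM|) = 10^1.409 = 25.65

Star P is more luminous, by a factor of 25.7.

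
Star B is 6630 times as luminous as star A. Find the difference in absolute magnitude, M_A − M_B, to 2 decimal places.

M_A − M_B ≈ 9.55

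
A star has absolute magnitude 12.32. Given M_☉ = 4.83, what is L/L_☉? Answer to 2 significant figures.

L/L_☉ ≈ 1.0×10^-3

M − M_☉ = 12.32 − 4.83 = 7.490
L/L_☉ = 10^(−0.4 (M − M_☉)) = 10^-2.996 = 1.009×10^-3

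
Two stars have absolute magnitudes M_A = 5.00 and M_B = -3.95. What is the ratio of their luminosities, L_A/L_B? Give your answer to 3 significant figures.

L_A/L_B ≈ 2.63×10^-4

ΔM = M_A − M_B = 8.95
L_A/L_B = 10^(−0.4 ΔM) = 10^-3.580 = 2.630×10^-4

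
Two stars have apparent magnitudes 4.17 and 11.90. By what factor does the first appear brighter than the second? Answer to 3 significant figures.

1240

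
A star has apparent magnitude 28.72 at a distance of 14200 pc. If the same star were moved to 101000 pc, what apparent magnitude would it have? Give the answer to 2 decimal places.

m ≈ 32.98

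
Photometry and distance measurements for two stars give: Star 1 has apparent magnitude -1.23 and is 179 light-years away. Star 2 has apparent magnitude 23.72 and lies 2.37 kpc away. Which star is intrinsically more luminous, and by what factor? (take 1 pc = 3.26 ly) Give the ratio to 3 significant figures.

Star 1 is more luminous, by a factor of 5.13×10^6.

Star 1: d = 179 ly / 3.26 = 54.91 pc
Star 1: M = m − 5 log₁₀ d + 5 = -1.23 − 5·1.7396 + 5 = -4.928
Star 2: d = 2.37 kpc = 2370 pc
Star 2: M = m − 5 log₁₀ d + 5 = 23.72 − 5·3.3747 + 5 = 11.846
ΔM = M_1 − M_2 = -4.928 − (11.846) = -16.774; smaller M is more luminous → Star 1.
L ratio = 10^(0.4 |ΔM|) = 10^6.710 = 5.126×10^6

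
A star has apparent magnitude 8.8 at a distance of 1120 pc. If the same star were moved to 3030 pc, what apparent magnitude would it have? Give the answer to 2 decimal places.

Flux ∝ 1/d², so Δm = 5 log₁₀(d₂/d₁) = 5 log₁₀(3030/1120) = 2.161
m₂ = m₁ + Δm = 8.8 + (2.161) = 10.961

m ≈ 10.96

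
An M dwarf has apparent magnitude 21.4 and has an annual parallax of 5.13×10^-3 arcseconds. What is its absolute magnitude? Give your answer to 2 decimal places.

d = 1/p = 1/5.13×10^-3″ = 194.9 pc
5 log₁₀(d/10 pc) = 5 log₁₀(194.9) − 5 = 6.449
M = m − 5 log₁₀(d/10) = 21.4 − 6.449 = 14.951

M ≈ 14.95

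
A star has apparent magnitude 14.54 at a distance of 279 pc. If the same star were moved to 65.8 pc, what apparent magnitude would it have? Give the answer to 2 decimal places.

Flux ∝ 1/d², so Δm = 5 log₁₀(d₂/d₁) = 5 log₁₀(65.8/279) = -3.137
m₂ = m₁ + Δm = 14.54 + (-3.137) = 11.403

m ≈ 11.40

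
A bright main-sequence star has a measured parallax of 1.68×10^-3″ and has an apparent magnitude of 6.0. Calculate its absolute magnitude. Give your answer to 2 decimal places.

M ≈ -2.87

d = 1/p = 1/1.68×10^-3″ = 595.2 pc
5 log₁₀(d/10 pc) = 5 log₁₀(595.2) − 5 = 8.873
M = m − 5 log₁₀(d/10) = 6.0 − 8.873 = -2.873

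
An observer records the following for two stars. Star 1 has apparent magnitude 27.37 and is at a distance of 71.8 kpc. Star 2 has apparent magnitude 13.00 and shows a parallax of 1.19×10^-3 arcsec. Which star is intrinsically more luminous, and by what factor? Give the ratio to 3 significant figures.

Star 2 is more luminous, by a factor of 76.7.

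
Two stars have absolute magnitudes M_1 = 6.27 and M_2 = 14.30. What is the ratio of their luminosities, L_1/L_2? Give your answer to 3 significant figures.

L_1/L_2 ≈ 1630

ΔM = M_1 − M_2 = -8.03
L_1/L_2 = 10^(−0.4 ΔM) = 10^3.212 = 1629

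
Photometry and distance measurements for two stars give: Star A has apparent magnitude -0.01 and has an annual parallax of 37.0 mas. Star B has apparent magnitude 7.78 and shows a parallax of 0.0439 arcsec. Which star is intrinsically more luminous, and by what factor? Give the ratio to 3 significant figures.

Star A is more luminous, by a factor of 1840.

Star A: p = 37.0 mas = 0.0370″ → d = 1/p = 27.03 pc
Star A: M = m − 5 log₁₀ d + 5 = -0.01 − 5·1.4318 + 5 = -2.169
Star B: d = 1/p = 1/0.0439″ = 22.78 pc
Star B: M = m − 5 log₁₀ d + 5 = 7.78 − 5·1.3575 + 5 = 5.992
ΔM = M_A − M_B = -2.169 − (5.992) = -8.161; smaller M is more luminous → Star A.
L ratio = 10^(0.4 |ΔM|) = 10^3.265 = 1839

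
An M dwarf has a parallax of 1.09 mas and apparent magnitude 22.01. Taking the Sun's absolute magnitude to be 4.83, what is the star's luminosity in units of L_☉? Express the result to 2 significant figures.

L/L_☉ ≈ 1.1×10^-3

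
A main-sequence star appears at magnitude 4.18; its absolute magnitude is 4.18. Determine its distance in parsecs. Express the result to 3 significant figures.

μ = m − M = 0.000
m − M = 5 log₁₀ d − 5
log₁₀ d = (m − M)/5 + 1 = 1.0000
d = 10^1.0000 = 10.00 pc

d ≈ 10.0 pc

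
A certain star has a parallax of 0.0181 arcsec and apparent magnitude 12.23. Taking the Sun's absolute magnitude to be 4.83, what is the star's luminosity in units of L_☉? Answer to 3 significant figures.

L/L_☉ ≈ 0.0335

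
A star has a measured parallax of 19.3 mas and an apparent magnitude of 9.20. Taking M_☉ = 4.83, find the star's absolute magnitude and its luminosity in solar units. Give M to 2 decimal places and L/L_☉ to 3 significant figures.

M ≈ 5.63; L/L_☉ ≈ 0.480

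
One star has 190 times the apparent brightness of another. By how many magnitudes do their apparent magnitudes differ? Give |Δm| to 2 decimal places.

|Δm| ≈ 5.70

Pogson: Δm = −2.5 log₁₀(ratio) = −2.5 log₁₀(190) = −2.5 × 2.2788 = -5.697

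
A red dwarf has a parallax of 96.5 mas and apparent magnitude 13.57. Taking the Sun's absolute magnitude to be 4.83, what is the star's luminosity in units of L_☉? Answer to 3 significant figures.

d = 1/p = 1000/96.5 mas = 10.36 pc
M = m − 5 log₁₀ d + 5 = 13.57 − 5·1.0155 + 5 = 13.493
M − M_☉ = 13.493 − 4.83 = 8.663
L/L_☉ = 10^(−0.4 × 8.663) = 3.427×10^-4

L/L_☉ ≈ 3.43×10^-4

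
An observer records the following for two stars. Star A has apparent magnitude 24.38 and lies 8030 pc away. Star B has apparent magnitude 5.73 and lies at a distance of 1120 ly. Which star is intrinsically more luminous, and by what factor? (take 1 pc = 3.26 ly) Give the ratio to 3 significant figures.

Star A: M = m − 5 log₁₀ d + 5 = 24.38 − 5·3.9047 + 5 = 9.856
Star B: d = 1120 ly / 3.26 = 343.6 pc
Star B: M = m − 5 log₁₀ d + 5 = 5.73 − 5·2.5360 + 5 = -1.950
ΔM = M_A − M_B = 9.856 − (-1.950) = 11.806; smaller M is more luminous → Star B.
L ratio = 10^(0.4 |ΔM|) = 10^4.723 = 52790

Star B is more luminous, by a factor of 52800.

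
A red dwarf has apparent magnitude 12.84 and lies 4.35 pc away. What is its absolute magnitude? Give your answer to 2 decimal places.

M ≈ 14.65

5 log₁₀(d/10 pc) = 5 log₁₀(4.350) − 5 = -1.808
M = m − 5 log₁₀(d/10) = 12.84 + 1.808 = 14.648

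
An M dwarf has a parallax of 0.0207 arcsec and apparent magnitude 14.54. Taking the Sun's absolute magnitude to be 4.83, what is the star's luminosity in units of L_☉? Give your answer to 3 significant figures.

L/L_☉ ≈ 3.05×10^-3

d = 1/p = 1/0.0207″ = 48.31 pc
M = m − 5 log₁₀ d + 5 = 14.54 − 5·1.6840 + 5 = 11.120
M − M_☉ = 11.120 − 4.83 = 6.290
L/L_☉ = 10^(−0.4 × 6.290) = 3.048×10^-3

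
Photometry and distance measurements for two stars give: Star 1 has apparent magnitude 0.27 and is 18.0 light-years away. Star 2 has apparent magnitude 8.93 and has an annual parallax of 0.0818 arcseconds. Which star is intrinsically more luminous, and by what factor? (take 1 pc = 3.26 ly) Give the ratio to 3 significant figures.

Star 1 is more luminous, by a factor of 594.

Star 1: d = 18.0 ly / 3.26 = 5.521 pc
Star 1: M = m − 5 log₁₀ d + 5 = 0.27 − 5·0.7421 + 5 = 1.560
Star 2: d = 1/p = 1/0.0818″ = 12.22 pc
Star 2: M = m − 5 log₁₀ d + 5 = 8.93 − 5·1.0872 + 5 = 8.494
ΔM = M_1 − M_2 = 1.560 − (8.494) = -6.934; smaller M is more luminous → Star 1.
L ratio = 10^(0.4 |ΔM|) = 10^2.774 = 593.8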